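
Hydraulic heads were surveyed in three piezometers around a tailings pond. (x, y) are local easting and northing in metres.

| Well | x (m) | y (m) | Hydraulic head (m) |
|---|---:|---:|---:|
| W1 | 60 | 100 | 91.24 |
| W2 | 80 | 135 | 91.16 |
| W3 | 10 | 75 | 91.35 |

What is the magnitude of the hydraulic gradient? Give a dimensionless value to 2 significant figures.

With h = a·x + b·y + c and W1 as origin, the differences give:
  20·a + 35·b = -0.08
  (-50)·a + (-25)·b = +0.11
Eliminate b (×(-25) and ×35, subtract): 1250·a = -1.850 → a = ∂h/∂x = -0.001480
Back-substitute: b = ∂h/∂y = -0.001440.
|∇h| = √(-0.001480² + -0.001440²) = 0.002065

0.0021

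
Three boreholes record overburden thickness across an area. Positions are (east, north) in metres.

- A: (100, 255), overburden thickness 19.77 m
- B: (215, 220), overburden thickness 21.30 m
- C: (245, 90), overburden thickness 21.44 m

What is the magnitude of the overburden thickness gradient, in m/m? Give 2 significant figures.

0.014 m/m

Taking A as reference: B−A = (115, -35, +1.53); C−A = (145, -165, +1.67).
Solve a·Δx + b·Δy = Δd: det = 115·(-165) − 145·(-35) = -13900.
∂d/∂x = [(+1.53)·(-165) − (+1.67)·(-35)] / -13900 = +0.01396
∂d/∂y = [115·(+1.67) − 145·(+1.53)] / -13900 = +0.002144
|∇f| = √(0.01396² + 0.002144²) = 0.01412 m/m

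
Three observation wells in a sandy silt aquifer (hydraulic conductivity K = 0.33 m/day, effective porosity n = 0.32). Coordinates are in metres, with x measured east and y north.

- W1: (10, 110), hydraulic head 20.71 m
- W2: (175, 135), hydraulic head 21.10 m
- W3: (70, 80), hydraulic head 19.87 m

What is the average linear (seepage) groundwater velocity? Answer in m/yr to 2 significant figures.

With h = a·x + b·y + c and W1 as origin, the differences give:
  165·a + 25·b = +0.39
  60·a + (-30)·b = -0.84
Eliminate b (×(-30) and ×25, subtract): -6450·a = 9.300 → a = ∂h/∂x = -0.001442
Back-substitute: b = ∂h/∂y = +0.02512.
|∇h| = √(-0.001442² + 0.02512²) = 0.02516
Seepage velocity v = K·i/n = 0.33 × 0.02516 / 0.32 = 0.02595 m/day = 9.478 m/yr.

9.5 m/yr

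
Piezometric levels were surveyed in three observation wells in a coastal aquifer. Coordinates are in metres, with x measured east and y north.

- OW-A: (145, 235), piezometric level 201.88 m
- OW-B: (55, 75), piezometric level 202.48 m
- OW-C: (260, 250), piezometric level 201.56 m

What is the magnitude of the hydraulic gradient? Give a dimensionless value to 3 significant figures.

0.00342

Taking OW-A as reference: OW-B−OW-A = (-90, -160, +0.60); OW-C−OW-A = (115, 15, -0.32).
Determinant of the coordinate differences = (-90)·15 − 115·(-160) = 17050.
∂h/∂x = [(+0.60)·15 − (-0.32)·(-160)] / 17050 = -0.002475
∂h/∂y = [(-90)·(-0.32) − 115·(+0.60)] / 17050 = -0.002358
|∇h| = √(-0.002475² + -0.002358²) = 0.003418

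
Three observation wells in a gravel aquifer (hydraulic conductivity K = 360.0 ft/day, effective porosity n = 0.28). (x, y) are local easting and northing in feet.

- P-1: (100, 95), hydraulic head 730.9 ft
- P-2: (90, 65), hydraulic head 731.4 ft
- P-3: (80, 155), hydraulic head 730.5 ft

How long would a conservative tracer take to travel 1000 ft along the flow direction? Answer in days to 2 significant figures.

41 days

Taking P-1 as reference: P-2−P-1 = (-10, -30, +0.5); P-3−P-1 = (-20, 60, -0.4).
Determinant of the coordinate differences = (-10)·60 − (-20)·(-30) = -1200.
∂h/∂x = [(+0.5)·60 − (-0.4)·(-30)] / -1200 = -0.01500
∂h/∂y = [(-10)·(-0.4) − (-20)·(+0.5)] / -1200 = -0.01167
|∇h| = √(-0.01500² + -0.01167²) = 0.019
Seepage velocity v = K·i/n = 360.0 × 0.019 / 0.28 = 24.43 ft/day.
t = 1000 / 24.43 = 40.93 days.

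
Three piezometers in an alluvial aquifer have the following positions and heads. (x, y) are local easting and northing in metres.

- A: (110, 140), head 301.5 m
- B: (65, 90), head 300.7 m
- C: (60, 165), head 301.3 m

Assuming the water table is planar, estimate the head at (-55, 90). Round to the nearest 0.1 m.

Three-point gradient (reference A): Δ to B = (-45, -50, -0.8), Δ to C = (-50, 25, -0.2).
∂h/∂x = +0.008276, ∂h/∂y = +0.008552 (det = -3625).
h(-55, 90) = 301.5 + (+0.008276)·(-165) + (+0.008552)·(-50) = 301.5 -1.366 -0.428 = 299.707 m.

299.7 m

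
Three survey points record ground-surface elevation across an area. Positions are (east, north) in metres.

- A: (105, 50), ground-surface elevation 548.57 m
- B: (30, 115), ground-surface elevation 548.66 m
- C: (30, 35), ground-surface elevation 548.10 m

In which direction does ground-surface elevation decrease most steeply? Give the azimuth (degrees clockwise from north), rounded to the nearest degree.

215°

Differences from A: to B (Δx, Δy, Δh) = (-75, 65, +0.09); to C = (-75, -15, -0.47).
Determinant of the coordinate differences = (-75)·(-15) − (-75)·65 = 6000.
∂z/∂x = [(+0.09)·(-15) − (-0.47)·65] / 6000 = +0.004867
∂z/∂y = [(-75)·(-0.47) − (-75)·(+0.09)] / 6000 = +0.007000
Steepest decrease is along −∇f: components (-0.004867 E, -0.007000 N).
Azimuth = atan2(-0.004867, -0.007000) = 214.8° ≈ 215°.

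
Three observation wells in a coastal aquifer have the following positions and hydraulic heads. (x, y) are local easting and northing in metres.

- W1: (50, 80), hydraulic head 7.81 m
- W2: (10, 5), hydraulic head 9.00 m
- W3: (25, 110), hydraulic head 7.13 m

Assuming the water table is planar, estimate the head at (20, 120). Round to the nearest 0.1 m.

6.9 m

Taking W1 as reference: W2−W1 = (-40, -75, +1.19); W3−W1 = (-25, 30, -0.68).
Solve a·Δx + b·Δy = Δh: det = (-40)·30 − (-25)·(-75) = -3075.
∂h/∂x = [(+1.19)·30 − (-0.68)·(-75)] / -3075 = +0.004976
∂h/∂y = [(-40)·(-0.68) − (-25)·(+1.19)] / -3075 = -0.01852
h(20, 120) = 7.81 + (+0.004976)·(-30) + (-0.01852)·(40) = 7.81 -0.149 -0.741 = 6.920 m.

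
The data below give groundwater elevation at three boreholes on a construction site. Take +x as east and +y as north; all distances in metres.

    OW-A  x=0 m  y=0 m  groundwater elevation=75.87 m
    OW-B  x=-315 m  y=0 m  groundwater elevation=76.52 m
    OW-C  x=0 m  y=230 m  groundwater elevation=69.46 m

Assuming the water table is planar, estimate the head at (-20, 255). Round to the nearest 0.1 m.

∂h/∂x = (76.52 − 75.87) / (-315 − 0) = -0.002063
∂h/∂y = (69.46 − 75.87) / (230 − 0) = -0.02787
h(-20, 255) = 75.87 + (-0.002063)·(-20) + (-0.02787)·(255) = 75.87 +0.041 -7.107 = 68.805 m.

68.8 m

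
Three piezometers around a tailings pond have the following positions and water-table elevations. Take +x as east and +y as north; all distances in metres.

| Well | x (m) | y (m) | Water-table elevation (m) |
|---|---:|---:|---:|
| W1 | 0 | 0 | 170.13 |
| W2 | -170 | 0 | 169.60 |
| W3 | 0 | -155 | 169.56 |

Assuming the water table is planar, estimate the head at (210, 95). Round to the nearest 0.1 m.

171.1 m

∂h/∂x = (169.60 − 170.13) / (-170 − 0) = +0.003118
∂h/∂y = (169.56 − 170.13) / (-155 − 0) = +0.003677
h(210, 95) = 170.13 + (+0.003118)·(210) + (+0.003677)·(95) = 170.13 +0.655 +0.349 = 171.134 m.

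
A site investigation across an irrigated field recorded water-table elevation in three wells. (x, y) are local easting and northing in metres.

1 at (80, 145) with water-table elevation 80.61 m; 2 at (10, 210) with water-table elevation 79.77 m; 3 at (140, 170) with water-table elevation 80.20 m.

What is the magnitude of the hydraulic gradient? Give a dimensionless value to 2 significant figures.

Taking 1 as reference: 2−1 = (-70, 65, -0.84); 3−1 = (60, 25, -0.41).
Solve a·Δx + b·Δy = Δh: det = (-70)·25 − 60·65 = -5650.
∂h/∂x = [(-0.84)·25 − (-0.41)·65] / -5650 = -0.0010000
∂h/∂y = [(-70)·(-0.41) − 60·(-0.84)] / -5650 = -0.01400
|∇h| = √(-0.0010000² + -0.01400²) = 0.01404

0.014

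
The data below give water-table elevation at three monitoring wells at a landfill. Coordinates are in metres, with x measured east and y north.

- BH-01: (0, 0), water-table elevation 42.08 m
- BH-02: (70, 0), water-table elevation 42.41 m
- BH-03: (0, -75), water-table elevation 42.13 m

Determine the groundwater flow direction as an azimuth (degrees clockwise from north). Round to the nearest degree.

278°

∂h/∂x = (42.41 − 42.08) / (70 − 0) = +0.004714
∂h/∂y = (42.13 − 42.08) / (-75 − 0) = -0.0006667
Flow direction (−∇h) has components (-0.004714 E, +0.0006667 N).
Azimuth = atan2(E, N) = atan2(-0.004714, +0.0006667) = 278.0° ≈ 278°.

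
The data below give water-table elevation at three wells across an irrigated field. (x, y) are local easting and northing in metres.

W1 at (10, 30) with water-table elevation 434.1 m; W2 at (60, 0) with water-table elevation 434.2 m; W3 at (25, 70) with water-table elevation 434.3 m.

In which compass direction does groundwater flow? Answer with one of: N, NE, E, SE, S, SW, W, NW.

SW

Three-point gradient (reference W1): Δ to W2 = (50, -30, +0.1), Δ to W3 = (15, 40, +0.2).
∂h/∂x = +0.004082, ∂h/∂y = +0.003469 (det = 2450).
Flow = −∇h = (-0.004082 east, -0.003469 north), which points southwest.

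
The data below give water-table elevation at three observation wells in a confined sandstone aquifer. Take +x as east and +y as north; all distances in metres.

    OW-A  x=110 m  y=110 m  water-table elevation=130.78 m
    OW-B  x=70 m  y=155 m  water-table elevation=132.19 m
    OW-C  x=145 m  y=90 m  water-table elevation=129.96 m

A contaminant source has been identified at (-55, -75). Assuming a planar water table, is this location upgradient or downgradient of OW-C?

downgradient

With h = a·x + b·y + c and OW-A as origin, the differences give:
  (-40)·a + 45·b = +1.41
  35·a + (-20)·b = -0.82
Eliminate b (×(-20) and ×45, subtract): -775·a = 8.700 → a = ∂h/∂x = -0.01123
Back-substitute: b = ∂h/∂y = +0.02135.
Head at (-55, -75) = 130.78 + (-0.01123)·(-165) + (+0.02135)·(-185) = 128.68 m.
That is lower than the 129.96 m at OW-C, so the point is downgradient.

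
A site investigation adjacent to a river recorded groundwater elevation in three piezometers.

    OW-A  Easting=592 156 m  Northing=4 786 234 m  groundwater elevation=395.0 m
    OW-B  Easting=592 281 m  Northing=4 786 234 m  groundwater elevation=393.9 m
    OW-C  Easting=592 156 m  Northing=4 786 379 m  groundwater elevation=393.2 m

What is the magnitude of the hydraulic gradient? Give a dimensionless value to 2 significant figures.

∂h/∂x = (393.9 − 395.0) / (592281 − 592156) = -0.008800
∂h/∂y = (393.2 − 395.0) / (4786379 − 4786234) = -0.01241
|∇h| = √(-0.008800² + -0.01241²) = 0.01521

0.015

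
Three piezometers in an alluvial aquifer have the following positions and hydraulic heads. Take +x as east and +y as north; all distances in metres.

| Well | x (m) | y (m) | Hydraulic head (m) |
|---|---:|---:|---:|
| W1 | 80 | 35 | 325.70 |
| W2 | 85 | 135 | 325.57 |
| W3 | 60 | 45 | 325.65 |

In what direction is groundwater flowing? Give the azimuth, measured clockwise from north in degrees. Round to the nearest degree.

Differences from W1: to W2 (Δx, Δy, Δh) = (5, 100, -0.13); to W3 = (-20, 10, -0.05).
Determinant of the coordinate differences = 5·10 − (-20)·100 = 2050.
∂h/∂x = [(-0.13)·10 − (-0.05)·100] / 2050 = +0.001805
∂h/∂y = [5·(-0.05) − (-20)·(-0.13)] / 2050 = -0.001390
Flow direction (−∇h) has components (-0.001805 E, +0.001390 N).
Azimuth = atan2(E, N) = atan2(-0.001805, +0.001390) = 307.6° ≈ 308°.

308°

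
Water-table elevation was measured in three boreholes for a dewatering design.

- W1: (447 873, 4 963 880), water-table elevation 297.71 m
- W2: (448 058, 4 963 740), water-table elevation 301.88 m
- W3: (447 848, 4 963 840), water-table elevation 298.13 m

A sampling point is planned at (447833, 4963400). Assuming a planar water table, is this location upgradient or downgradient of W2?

upgradient

Differences from W1: to W2 (Δx, Δy, Δh) = (185, -140, +4.17); to W3 = (-25, -40, +0.42).
Determinant of the coordinate differences = 185·(-40) − (-25)·(-140) = -10900.
∂h/∂x = [(+4.17)·(-40) − (+0.42)·(-140)] / -10900 = +0.009908
∂h/∂y = [185·(+0.42) − (-25)·(+4.17)] / -10900 = -0.01669
Head at (447833, 4963400) = 297.71 + (+0.009908)·(-40) + (-0.01669)·(-480) = 305.33 m.
That is higher than the 301.88 m at W2, so the point is upgradient.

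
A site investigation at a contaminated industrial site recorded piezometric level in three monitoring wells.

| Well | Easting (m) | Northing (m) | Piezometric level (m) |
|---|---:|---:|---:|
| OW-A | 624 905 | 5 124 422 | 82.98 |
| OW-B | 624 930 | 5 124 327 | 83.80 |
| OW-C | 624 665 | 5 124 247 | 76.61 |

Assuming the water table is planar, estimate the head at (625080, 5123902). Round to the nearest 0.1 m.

88.5 m

Taking OW-A as reference: OW-B−OW-A = (25, -95, +0.82); OW-C−OW-A = (-240, -175, -6.37).
Determinant of the coordinate differences = 25·(-175) − (-240)·(-95) = -27175.
∂h/∂x = [(+0.82)·(-175) − (-6.37)·(-95)] / -27175 = +0.02755
∂h/∂y = [25·(-6.37) − (-240)·(+0.82)] / -27175 = -0.001382
h(625080, 5123902) = 82.98 + (+0.02755)·(175) + (-0.001382)·(-520) = 82.98 +4.821 +0.719 = 88.520 m.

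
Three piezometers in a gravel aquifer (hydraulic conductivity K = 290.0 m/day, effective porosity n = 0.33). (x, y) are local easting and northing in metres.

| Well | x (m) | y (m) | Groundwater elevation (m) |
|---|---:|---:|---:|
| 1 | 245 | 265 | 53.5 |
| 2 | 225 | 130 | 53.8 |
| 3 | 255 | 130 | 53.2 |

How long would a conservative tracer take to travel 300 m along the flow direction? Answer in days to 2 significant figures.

With h = a·x + b·y + c and 1 as origin, the differences give:
  (-20)·a + (-135)·b = +0.3
  10·a + (-135)·b = -0.3
Eliminate b (×(-135) and ×(-135), subtract): 4050·a = -81.00 → a = ∂h/∂x = -0.02000
Back-substitute: b = ∂h/∂y = +0.0007407.
|∇h| = √(-0.02000² + 0.0007407²) = 0.02001
Seepage velocity v = K·i/n = 290.0 × 0.02001 / 0.33 = 17.58 m/day.
t = 300 / 17.58 = 17.06 days.

17 days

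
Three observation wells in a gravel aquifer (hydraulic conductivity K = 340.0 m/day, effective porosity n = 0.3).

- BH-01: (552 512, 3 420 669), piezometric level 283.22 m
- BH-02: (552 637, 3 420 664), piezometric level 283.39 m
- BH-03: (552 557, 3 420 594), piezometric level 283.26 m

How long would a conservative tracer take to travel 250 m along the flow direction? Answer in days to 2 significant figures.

Three-point gradient (reference BH-01): Δ to BH-02 = (125, -5, +0.17), Δ to BH-03 = (45, -75, +0.04).
∂h/∂x = +0.001372, ∂h/∂y = +0.0002896 (det = -9150).
|∇h| = √(0.001372² + 0.0002896²) = 0.001402
Seepage velocity v = K·i/n = 340.0 × 0.001402 / 0.3 = 1.589 m/day.
t = 250 / 1.589 = 157.3 days.

160 days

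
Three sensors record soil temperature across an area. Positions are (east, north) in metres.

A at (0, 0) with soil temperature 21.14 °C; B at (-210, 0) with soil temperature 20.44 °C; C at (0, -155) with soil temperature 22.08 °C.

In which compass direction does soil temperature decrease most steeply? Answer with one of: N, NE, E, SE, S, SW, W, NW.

NW

∂T/∂x = (20.44 − 21.14) / (-210 − 0) = +0.003333
∂T/∂y = (22.08 − 21.14) / (-155 − 0) = -0.006065
Steepest decrease is along −∇f = (-0.003333 E, +0.006065 N) → northwest.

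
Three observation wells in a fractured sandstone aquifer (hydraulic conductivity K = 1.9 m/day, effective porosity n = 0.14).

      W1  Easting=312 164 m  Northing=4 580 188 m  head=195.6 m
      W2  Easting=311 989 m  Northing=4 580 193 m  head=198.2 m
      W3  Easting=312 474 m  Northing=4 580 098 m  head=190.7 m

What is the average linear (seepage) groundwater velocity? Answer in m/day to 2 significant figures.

With h = a·x + b·y + c and W1 as origin, the differences give:
  (-175)·a + 5·b = +2.6
  310·a + (-90)·b = -4.9
Eliminate b (×(-90) and ×5, subtract): 14200·a = -209.50 → a = ∂h/∂x = -0.01475
Back-substitute: b = ∂h/∂y = +0.003627.
|∇h| = √(-0.01475² + 0.003627²) = 0.01519
Seepage velocity v = K·i/n = 1.9 × 0.01519 / 0.14 = 0.2061 m/day.

0.21 m/day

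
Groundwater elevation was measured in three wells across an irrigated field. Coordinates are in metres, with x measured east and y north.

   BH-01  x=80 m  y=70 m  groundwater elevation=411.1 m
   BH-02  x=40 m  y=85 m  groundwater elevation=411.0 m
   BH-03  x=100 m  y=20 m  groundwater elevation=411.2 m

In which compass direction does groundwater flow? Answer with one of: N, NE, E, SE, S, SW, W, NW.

Differences from BH-01: to BH-02 (Δx, Δy, Δh) = (-40, 15, -0.1); to BH-03 = (20, -50, +0.1).
Determinant of the coordinate differences = (-40)·(-50) − 20·15 = 1700.
∂h/∂x = [(-0.1)·(-50) − (+0.1)·15] / 1700 = +0.002059
∂h/∂y = [(-40)·(+0.1) − 20·(-0.1)] / 1700 = -0.001176
Flow = −∇h = (-0.002059 east, +0.001176 north), which points northwest.

NW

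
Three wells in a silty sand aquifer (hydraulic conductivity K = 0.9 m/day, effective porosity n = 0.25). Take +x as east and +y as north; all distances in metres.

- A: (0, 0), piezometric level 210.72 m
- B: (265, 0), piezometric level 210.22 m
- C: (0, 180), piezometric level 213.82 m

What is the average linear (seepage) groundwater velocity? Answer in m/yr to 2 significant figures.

∂h/∂x = (210.22 − 210.72) / (265 − 0) = -0.001887
∂h/∂y = (213.82 − 210.72) / (180 − 0) = +0.01722
|∇h| = √(-0.001887² + 0.01722²) = 0.01732
Seepage velocity v = K·i/n = 0.9 × 0.01732 / 0.25 = 0.06235 m/day = 22.77 m/yr.

23 m/yr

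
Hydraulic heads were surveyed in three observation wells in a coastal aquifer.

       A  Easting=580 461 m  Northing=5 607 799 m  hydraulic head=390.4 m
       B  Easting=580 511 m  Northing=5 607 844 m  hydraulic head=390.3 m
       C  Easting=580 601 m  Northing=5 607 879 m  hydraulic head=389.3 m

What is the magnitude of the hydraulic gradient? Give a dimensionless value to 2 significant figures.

Differences from A: to B (Δx, Δy, Δh) = (50, 45, -0.1); to C = (140, 80, -1.1).
Solve a·Δx + b·Δy = Δh: det = 50·80 − 140·45 = -2300.
∂h/∂x = [(-0.1)·80 − (-1.1)·45] / -2300 = -0.01804
∂h/∂y = [50·(-1.1) − 140·(-0.1)] / -2300 = +0.01783
|∇h| = √(-0.01804² + 0.01783²) = 0.02536

0.025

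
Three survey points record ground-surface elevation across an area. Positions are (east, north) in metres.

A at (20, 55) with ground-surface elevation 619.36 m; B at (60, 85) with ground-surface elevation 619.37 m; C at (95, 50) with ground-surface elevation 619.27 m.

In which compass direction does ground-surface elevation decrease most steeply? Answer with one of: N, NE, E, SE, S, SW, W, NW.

Three-point gradient (reference A): Δ to B = (40, 30, +0.01), Δ to C = (75, -5, -0.09).
∂z/∂x = -0.001082, ∂z/∂y = +0.001776 (det = -2450).
Steepest decrease is along −∇f = (+0.001082 E, -0.001776 N) → southeast.

SE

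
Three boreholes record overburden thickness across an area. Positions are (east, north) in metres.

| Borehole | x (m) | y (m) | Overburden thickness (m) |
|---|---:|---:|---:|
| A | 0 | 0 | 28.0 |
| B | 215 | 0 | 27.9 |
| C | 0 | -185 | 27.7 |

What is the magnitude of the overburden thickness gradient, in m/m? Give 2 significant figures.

0.0017 m/m

∂d/∂x = (27.9 − 28.0) / (215 − 0) = -0.0004651
∂d/∂y = (27.7 − 28.0) / (-185 − 0) = +0.001622
|∇f| = √(-0.0004651² + 0.001622²) = 0.001687 m/m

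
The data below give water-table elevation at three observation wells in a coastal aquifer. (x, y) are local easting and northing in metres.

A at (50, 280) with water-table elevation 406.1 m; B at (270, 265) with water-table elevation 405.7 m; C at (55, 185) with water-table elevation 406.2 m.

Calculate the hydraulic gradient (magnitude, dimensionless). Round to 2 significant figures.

0.0022

Differences from A: to B (Δx, Δy, Δh) = (220, -15, -0.4); to C = (5, -95, +0.1).
Determinant of the coordinate differences = 220·(-95) − 5·(-15) = -20825.
∂h/∂x = [(-0.4)·(-95) − (+0.1)·(-15)] / -20825 = -0.001897
∂h/∂y = [220·(+0.1) − 5·(-0.4)] / -20825 = -0.001152
|∇h| = √(-0.001897² + -0.001152²) = 0.002219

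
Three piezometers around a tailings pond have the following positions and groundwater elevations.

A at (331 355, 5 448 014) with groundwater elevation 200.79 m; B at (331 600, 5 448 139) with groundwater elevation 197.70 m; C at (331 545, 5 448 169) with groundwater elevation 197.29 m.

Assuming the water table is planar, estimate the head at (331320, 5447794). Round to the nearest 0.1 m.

205.1 m

With h = a·x + b·y + c and A as origin, the differences give:
  245·a + 125·b = -3.09
  190·a + 155·b = -3.50
Eliminate b (×155 and ×125, subtract): 14225·a = -41.450 → a = ∂h/∂x = -0.002914
Back-substitute: b = ∂h/∂y = -0.01901.
h(331320, 5447794) = 200.79 + (-0.002914)·(-35) + (-0.01901)·(-220) = 200.79 +0.102 +4.182 = 205.074 m.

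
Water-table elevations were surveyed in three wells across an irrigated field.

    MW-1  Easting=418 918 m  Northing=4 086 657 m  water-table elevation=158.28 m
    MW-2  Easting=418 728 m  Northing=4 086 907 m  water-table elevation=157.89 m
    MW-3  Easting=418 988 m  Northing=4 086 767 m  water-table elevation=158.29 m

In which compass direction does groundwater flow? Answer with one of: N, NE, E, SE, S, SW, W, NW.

Differences from MW-1: to MW-2 (Δx, Δy, Δh) = (-190, 250, -0.39); to MW-3 = (70, 110, +0.01).
Solve a·Δx + b·Δy = Δh: det = (-190)·110 − 70·250 = -38400.
∂h/∂x = [(-0.39)·110 − (+0.01)·250] / -38400 = +0.001182
∂h/∂y = [(-190)·(+0.01) − 70·(-0.39)] / -38400 = -0.0006615
Flow = −∇h = (-0.001182 east, +0.0006615 north), which points northwest.

NW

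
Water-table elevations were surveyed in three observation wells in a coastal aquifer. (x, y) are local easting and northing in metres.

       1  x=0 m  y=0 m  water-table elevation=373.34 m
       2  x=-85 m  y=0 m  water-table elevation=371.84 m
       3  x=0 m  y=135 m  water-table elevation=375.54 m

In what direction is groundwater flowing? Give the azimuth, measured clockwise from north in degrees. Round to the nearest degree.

227°

∂h/∂x = (371.84 − 373.34) / (-85 − 0) = +0.01765
∂h/∂y = (375.54 − 373.34) / (135 − 0) = +0.01630
Flow direction (−∇h) has components (-0.01765 E, -0.01630 N).
Azimuth = atan2(E, N) = atan2(-0.01765, -0.01630) = 227.3° ≈ 227°.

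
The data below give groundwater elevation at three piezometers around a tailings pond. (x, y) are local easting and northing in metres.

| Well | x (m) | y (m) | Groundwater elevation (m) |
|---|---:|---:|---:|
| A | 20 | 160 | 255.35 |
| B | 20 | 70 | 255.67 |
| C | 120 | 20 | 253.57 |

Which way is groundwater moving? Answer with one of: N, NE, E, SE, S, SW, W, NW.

E

With h = a·x + b·y + c and A as origin, the differences give:
  0·a + (-90)·b = +0.32
  100·a + (-140)·b = -1.78
Eliminate b (×(-140) and ×(-90), subtract): 9000·a = -205.000 → a = ∂h/∂x = -0.02278
Back-substitute: b = ∂h/∂y = -0.003556.
Flow = −∇h = (+0.02278 east, +0.003556 north), which points east.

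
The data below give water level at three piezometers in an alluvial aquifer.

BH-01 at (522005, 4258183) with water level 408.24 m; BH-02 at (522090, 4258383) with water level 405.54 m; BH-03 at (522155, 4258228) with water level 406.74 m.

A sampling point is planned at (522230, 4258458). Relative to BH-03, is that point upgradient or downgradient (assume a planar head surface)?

downgradient

With h = a·x + b·y + c and BH-01 as origin, the differences give:
  85·a + 200·b = -2.70
  150·a + 45·b = -1.50
Eliminate b (×45 and ×200, subtract): -26175·a = 178.500 → a = ∂h/∂x = -0.006819
Back-substitute: b = ∂h/∂y = -0.01060.
Head at (522230, 4258458) = 408.24 + (-0.006819)·(225) + (-0.01060)·(275) = 403.79 m.
That is lower than the 406.74 m at BH-03, so the point is downgradient.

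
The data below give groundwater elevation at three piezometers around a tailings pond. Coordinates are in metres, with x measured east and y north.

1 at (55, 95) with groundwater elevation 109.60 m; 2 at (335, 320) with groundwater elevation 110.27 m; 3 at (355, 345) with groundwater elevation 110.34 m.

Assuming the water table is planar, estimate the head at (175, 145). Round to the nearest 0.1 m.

Three-point gradient (reference 1): Δ to 2 = (280, 225, +0.67), Δ to 3 = (300, 250, +0.74).
∂h/∂x = +0.0004000, ∂h/∂y = +0.002480 (det = 2500).
h(175, 145) = 109.60 + (+0.0004000)·(120) + (+0.002480)·(50) = 109.60 +0.048 +0.124 = 109.772 m.

109.8 m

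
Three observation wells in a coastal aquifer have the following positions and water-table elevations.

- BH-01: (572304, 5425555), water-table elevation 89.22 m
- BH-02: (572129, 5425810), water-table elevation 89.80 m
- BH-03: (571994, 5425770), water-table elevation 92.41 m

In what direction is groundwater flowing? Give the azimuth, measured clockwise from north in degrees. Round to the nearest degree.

Taking BH-01 as reference: BH-02−BH-01 = (-175, 255, +0.58); BH-03−BH-01 = (-310, 215, +3.19).
Solve a·Δx + b·Δy = Δh: det = (-175)·215 − (-310)·255 = 41425.
∂h/∂x = [(+0.58)·215 − (+3.19)·255] / 41425 = -0.01663
∂h/∂y = [(-175)·(+3.19) − (-310)·(+0.58)] / 41425 = -0.009136
Flow direction (−∇h) has components (+0.01663 E, +0.009136 N).
Azimuth = atan2(E, N) = atan2(+0.01663, +0.009136) = 61.2° ≈ 061°.

061°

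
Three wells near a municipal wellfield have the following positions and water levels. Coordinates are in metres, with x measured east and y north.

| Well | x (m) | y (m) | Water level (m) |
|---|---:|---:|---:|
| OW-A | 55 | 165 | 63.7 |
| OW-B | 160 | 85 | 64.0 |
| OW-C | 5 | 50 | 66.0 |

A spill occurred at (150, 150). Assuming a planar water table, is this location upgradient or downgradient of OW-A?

downgradient

With h = a·x + b·y + c and OW-A as origin, the differences give:
  105·a + (-80)·b = +0.3
  (-50)·a + (-115)·b = +2.3
Eliminate b (×(-115) and ×(-80), subtract): -16075·a = 149.50 → a = ∂h/∂x = -0.009300
Back-substitute: b = ∂h/∂y = -0.01596.
Head at (150, 150) = 63.7 + (-0.009300)·(95) + (-0.01596)·(-15) = 63.06 m.
That is lower than the 63.7 m at OW-A, so the point is downgradient.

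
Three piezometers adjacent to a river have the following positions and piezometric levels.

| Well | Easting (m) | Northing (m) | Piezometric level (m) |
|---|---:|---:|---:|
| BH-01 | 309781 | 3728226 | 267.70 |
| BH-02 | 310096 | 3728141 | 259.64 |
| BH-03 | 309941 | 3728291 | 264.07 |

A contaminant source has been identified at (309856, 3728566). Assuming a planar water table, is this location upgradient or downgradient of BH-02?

upgradient

With h = a·x + b·y + c and BH-01 as origin, the differences give:
  315·a + (-85)·b = -8.06
  160·a + 65·b = -3.63
Eliminate b (×65 and ×(-85), subtract): 34075·a = -832.450 → a = ∂h/∂x = -0.02443
Back-substitute: b = ∂h/∂y = +0.004289.
Head at (309856, 3728566) = 267.70 + (-0.02443)·(75) + (+0.004289)·(340) = 267.33 m.
That is higher than the 259.64 m at BH-02, so the point is upgradient.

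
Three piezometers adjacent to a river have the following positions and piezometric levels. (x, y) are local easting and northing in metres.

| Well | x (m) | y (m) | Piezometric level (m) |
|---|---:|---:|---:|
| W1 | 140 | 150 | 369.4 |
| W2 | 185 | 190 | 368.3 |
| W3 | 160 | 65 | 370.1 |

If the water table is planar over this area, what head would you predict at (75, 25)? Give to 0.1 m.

371.8 m

Three-point gradient (reference W1): Δ to W2 = (45, 40, -1.1), Δ to W3 = (20, -85, +0.7).
∂h/∂x = -0.01416, ∂h/∂y = -0.01157 (det = -4625).
h(75, 25) = 369.4 + (-0.01416)·(-65) + (-0.01157)·(-125) = 369.4 +0.921 +1.446 = 371.766 m.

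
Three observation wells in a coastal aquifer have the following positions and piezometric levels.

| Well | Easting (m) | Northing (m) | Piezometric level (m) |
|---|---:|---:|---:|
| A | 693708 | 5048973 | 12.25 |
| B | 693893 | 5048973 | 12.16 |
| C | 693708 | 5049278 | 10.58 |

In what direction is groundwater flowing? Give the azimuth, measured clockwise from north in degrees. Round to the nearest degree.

∂h/∂x = (12.16 − 12.25) / (693893 − 693708) = -0.0004865
∂h/∂y = (10.58 − 12.25) / (5049278 − 5048973) = -0.005475
Flow direction (−∇h) has components (+0.0004865 E, +0.005475 N).
Azimuth = atan2(E, N) = atan2(+0.0004865, +0.005475) = 5.1° ≈ 005°.

005°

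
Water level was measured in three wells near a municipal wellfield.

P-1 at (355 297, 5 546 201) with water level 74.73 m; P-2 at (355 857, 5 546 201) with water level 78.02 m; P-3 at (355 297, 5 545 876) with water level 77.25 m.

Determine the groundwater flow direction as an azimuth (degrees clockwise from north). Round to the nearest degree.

∂h/∂x = (78.02 − 74.73) / (355857 − 355297) = +0.005875
∂h/∂y = (77.25 − 74.73) / (5545876 − 5546201) = -0.007754
Flow direction (−∇h) has components (-0.005875 E, +0.007754 N).
Azimuth = atan2(E, N) = atan2(-0.005875, +0.007754) = 322.8° ≈ 323°.

323°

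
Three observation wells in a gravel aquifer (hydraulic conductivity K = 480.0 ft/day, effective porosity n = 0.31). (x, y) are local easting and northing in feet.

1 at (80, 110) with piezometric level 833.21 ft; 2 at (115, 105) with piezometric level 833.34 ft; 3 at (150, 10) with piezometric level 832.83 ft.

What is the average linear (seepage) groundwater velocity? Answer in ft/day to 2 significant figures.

13 ft/day

Differences from 1: to 2 (Δx, Δy, Δh) = (35, -5, +0.13); to 3 = (70, -100, -0.38).
Determinant of the coordinate differences = 35·(-100) − 70·(-5) = -3150.
∂h/∂x = [(+0.13)·(-100) − (-0.38)·(-5)] / -3150 = +0.004730
∂h/∂y = [35·(-0.38) − 70·(+0.13)] / -3150 = +0.007111
|∇h| = √(0.004730² + 0.007111²) = 0.00854
Seepage velocity v = K·i/n = 480.0 × 0.00854 / 0.31 = 13.22 ft/day.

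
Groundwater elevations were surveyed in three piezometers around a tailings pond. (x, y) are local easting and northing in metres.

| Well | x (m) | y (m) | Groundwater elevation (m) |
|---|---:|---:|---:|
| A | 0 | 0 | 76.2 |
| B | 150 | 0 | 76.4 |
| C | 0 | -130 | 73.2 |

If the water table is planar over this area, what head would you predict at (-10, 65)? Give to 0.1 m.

77.7 m

∂h/∂x = (76.4 − 76.2) / (150 − 0) = +0.001333
∂h/∂y = (73.2 − 76.2) / (-130 − 0) = +0.02308
h(-10, 65) = 76.2 + (+0.001333)·(-10) + (+0.02308)·(65) = 76.2 -0.013 +1.500 = 77.687 m.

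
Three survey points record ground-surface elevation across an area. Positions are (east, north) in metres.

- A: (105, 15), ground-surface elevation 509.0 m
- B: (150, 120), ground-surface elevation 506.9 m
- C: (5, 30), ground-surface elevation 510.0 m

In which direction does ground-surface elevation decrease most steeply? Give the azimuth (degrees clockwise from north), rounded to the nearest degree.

040°

With z = a·x + b·y + c and A as origin, the differences give:
  45·a + 105·b = -2.1
  (-100)·a + 15·b = +1.0
Eliminate b (×15 and ×105, subtract): 11175·a = -136.50 → a = ∂z/∂x = -0.01221
Back-substitute: b = ∂z/∂y = -0.01477.
Steepest decrease is along −∇f: components (+0.01221 E, +0.01477 N).
Azimuth = atan2(+0.01221, +0.01477) = 39.6° ≈ 040°.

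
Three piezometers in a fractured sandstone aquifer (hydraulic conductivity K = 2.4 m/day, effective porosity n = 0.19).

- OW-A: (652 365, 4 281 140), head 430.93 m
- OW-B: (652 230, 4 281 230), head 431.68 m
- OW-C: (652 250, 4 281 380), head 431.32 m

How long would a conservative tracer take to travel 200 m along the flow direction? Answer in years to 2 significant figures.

6.4 years

Differences from OW-A: to OW-B (Δx, Δy, Δh) = (-135, 90, +0.75); to OW-C = (-115, 240, +0.39).
Determinant of the coordinate differences = (-135)·240 − (-115)·90 = -22050.
∂h/∂x = [(+0.75)·240 − (+0.39)·90] / -22050 = -0.006571
∂h/∂y = [(-135)·(+0.39) − (-115)·(+0.75)] / -22050 = -0.001524
|∇h| = √(-0.006571² + -0.001524²) = 0.006745
Seepage velocity v = K·i/n = 2.4 × 0.006745 / 0.19 = 0.0852 m/day.
t = 200 / 0.0852 = 2347 days = 6.43 years.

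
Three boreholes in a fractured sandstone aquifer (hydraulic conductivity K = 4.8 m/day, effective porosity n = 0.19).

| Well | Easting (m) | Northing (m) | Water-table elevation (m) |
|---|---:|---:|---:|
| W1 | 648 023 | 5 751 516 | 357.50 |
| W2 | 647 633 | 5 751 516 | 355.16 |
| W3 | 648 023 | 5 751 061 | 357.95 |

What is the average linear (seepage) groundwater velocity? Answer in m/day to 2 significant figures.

∂h/∂x = (355.16 − 357.50) / (647633 − 648023) = +0.006000
∂h/∂y = (357.95 − 357.50) / (5751061 − 5751516) = -0.0009890
|∇h| = √(0.006000² + -0.0009890²) = 0.006081
Seepage velocity v = K·i/n = 4.8 × 0.006081 / 0.19 = 0.1536 m/day.

0.15 m/day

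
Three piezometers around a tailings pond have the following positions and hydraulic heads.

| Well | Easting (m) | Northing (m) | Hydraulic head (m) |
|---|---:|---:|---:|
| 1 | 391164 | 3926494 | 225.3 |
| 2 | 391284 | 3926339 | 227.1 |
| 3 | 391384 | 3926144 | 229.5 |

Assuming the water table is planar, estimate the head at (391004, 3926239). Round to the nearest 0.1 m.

229.2 m

Differences from 1: to 2 (Δx, Δy, Δh) = (120, -155, +1.8); to 3 = (220, -350, +4.2).
Solve a·Δx + b·Δy = Δh: det = 120·(-350) − 220·(-155) = -7900.
∂h/∂x = [(+1.8)·(-350) − (+4.2)·(-155)] / -7900 = -0.002658
∂h/∂y = [120·(+4.2) − 220·(+1.8)] / -7900 = -0.01367
h(391004, 3926239) = 225.3 + (-0.002658)·(-160) + (-0.01367)·(-255) = 225.3 +0.425 +3.486 = 229.211 m.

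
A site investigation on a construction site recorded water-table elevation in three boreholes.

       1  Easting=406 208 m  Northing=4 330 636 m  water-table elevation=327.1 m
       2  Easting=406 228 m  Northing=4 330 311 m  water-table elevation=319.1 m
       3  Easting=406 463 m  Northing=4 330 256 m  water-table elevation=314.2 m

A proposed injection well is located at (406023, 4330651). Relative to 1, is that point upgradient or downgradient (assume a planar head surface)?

upgradient

With h = a·x + b·y + c and 1 as origin, the differences give:
  20·a + (-325)·b = -8.0
  255·a + (-380)·b = -12.9
Eliminate b (×(-380) and ×(-325), subtract): 75275·a = -1152.50 → a = ∂h/∂x = -0.01531
Back-substitute: b = ∂h/∂y = +0.02367.
Head at (406023, 4330651) = 327.1 + (-0.01531)·(-185) + (+0.02367)·(15) = 330.29 m.
That is higher than the 327.1 m at 1, so the point is upgradient.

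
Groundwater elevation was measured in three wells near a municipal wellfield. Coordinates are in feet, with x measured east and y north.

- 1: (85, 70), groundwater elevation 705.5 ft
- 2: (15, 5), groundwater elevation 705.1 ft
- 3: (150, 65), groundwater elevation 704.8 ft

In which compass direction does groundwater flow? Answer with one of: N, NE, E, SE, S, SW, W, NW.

SE

Differences from 1: to 2 (Δx, Δy, Δh) = (-70, -65, -0.4); to 3 = (65, -5, -0.7).
Determinant of the coordinate differences = (-70)·(-5) − 65·(-65) = 4575.
∂h/∂x = [(-0.4)·(-5) − (-0.7)·(-65)] / 4575 = -0.009508
∂h/∂y = [(-70)·(-0.7) − 65·(-0.4)] / 4575 = +0.01639
Flow = −∇h = (+0.009508 east, -0.01639 north), which points southeast.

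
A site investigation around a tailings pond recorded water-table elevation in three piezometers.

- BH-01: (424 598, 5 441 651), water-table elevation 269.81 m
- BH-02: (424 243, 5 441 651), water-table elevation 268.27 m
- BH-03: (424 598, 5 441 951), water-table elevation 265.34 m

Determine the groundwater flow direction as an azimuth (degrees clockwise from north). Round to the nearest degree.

344°

∂h/∂x = (268.27 − 269.81) / (424243 − 424598) = +0.004338
∂h/∂y = (265.34 − 269.81) / (5441951 − 5441651) = -0.01490
Flow direction (−∇h) has components (-0.004338 E, +0.01490 N).
Azimuth = atan2(E, N) = atan2(-0.004338, +0.01490) = 343.8° ≈ 344°.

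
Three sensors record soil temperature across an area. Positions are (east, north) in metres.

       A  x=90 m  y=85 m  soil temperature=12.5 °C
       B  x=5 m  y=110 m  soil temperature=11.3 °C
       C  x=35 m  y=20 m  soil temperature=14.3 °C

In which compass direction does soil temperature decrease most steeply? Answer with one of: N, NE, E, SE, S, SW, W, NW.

Three-point gradient (reference A): Δ to B = (-85, 25, -1.2), Δ to C = (-55, -65, +1.8).
∂T/∂x = +0.004783, ∂T/∂y = -0.03174 (det = 6900).
Steepest decrease is along −∇f = (-0.004783 E, +0.03174 N) → north.

N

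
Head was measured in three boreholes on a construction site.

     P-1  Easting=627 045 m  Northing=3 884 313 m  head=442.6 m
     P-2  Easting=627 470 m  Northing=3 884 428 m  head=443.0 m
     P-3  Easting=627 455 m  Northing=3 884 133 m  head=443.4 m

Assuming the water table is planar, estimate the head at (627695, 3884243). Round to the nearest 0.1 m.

Taking P-1 as reference: P-2−P-1 = (425, 115, +0.4); P-3−P-1 = (410, -180, +0.8).
Determinant of the coordinate differences = 425·(-180) − 410·115 = -123650.
∂h/∂x = [(+0.4)·(-180) − (+0.8)·115] / -123650 = +0.001326
∂h/∂y = [425·(+0.8) − 410·(+0.4)] / -123650 = -0.001423
h(627695, 3884243) = 442.6 + (+0.001326)·(650) + (-0.001423)·(-70) = 442.6 +0.862 +0.100 = 443.562 m.

443.6 m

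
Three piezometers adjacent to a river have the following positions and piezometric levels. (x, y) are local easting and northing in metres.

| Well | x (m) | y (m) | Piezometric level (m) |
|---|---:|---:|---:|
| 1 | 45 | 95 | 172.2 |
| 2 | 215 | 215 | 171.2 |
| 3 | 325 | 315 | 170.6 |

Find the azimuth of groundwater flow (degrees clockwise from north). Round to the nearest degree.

With h = a·x + b·y + c and 1 as origin, the differences give:
  170·a + 120·b = -1.0
  280·a + 220·b = -1.6
Eliminate b (×220 and ×120, subtract): 3800·a = -28.00 → a = ∂h/∂x = -0.007368
Back-substitute: b = ∂h/∂y = +0.002105.
Flow direction (−∇h) has components (+0.007368 E, -0.002105 N).
Azimuth = atan2(E, N) = atan2(+0.007368, -0.002105) = 105.9° ≈ 106°.

106°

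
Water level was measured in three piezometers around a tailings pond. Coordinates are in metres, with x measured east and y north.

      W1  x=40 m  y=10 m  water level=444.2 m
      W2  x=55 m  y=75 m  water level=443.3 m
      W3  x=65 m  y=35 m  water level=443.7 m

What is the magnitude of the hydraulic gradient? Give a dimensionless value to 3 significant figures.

0.0144

Taking W1 as reference: W2−W1 = (15, 65, -0.9); W3−W1 = (25, 25, -0.5).
Determinant of the coordinate differences = 15·25 − 25·65 = -1250.
∂h/∂x = [(-0.9)·25 − (-0.5)·65] / -1250 = -0.008000
∂h/∂y = [15·(-0.5) − 25·(-0.9)] / -1250 = -0.01200
|∇h| = √(-0.008000² + -0.01200²) = 0.01442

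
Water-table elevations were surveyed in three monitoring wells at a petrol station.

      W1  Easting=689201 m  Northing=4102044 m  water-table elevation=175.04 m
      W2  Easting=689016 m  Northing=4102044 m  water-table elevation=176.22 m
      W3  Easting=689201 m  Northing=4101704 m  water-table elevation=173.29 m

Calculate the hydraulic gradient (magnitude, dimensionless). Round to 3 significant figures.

0.00820

∂h/∂x = (176.22 − 175.04) / (689016 − 689201) = -0.006378
∂h/∂y = (173.29 − 175.04) / (4101704 − 4102044) = +0.005147
|∇h| = √(-0.006378² + 0.005147²) = 0.008196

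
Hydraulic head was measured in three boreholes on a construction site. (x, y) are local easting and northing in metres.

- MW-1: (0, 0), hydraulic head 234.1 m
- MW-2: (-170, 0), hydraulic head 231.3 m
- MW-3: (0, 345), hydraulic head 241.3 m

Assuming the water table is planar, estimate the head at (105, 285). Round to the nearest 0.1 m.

241.8 m

∂h/∂x = (231.3 − 234.1) / (-170 − 0) = +0.01647
∂h/∂y = (241.3 − 234.1) / (345 − 0) = +0.02087
h(105, 285) = 234.1 + (+0.01647)·(105) + (+0.02087)·(285) = 234.1 +1.729 +5.948 = 241.777 m.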